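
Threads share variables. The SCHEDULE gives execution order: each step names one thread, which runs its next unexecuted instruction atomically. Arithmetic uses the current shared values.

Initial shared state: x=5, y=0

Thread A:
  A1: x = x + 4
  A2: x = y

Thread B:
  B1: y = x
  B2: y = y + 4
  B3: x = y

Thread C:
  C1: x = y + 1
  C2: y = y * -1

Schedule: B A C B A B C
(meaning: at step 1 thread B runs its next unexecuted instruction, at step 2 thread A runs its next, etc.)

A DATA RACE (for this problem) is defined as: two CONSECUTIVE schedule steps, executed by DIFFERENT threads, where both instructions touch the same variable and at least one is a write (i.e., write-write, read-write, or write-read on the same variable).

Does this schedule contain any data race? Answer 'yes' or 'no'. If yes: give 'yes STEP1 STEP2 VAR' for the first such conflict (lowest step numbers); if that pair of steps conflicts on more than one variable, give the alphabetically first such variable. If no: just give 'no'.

Answer: yes 1 2 x

Derivation:
Steps 1,2: B(y = x) vs A(x = x + 4). RACE on x (R-W).
Steps 2,3: A(x = x + 4) vs C(x = y + 1). RACE on x (W-W).
Steps 3,4: C(x = y + 1) vs B(y = y + 4). RACE on y (R-W).
Steps 4,5: B(y = y + 4) vs A(x = y). RACE on y (W-R).
Steps 5,6: A(x = y) vs B(x = y). RACE on x (W-W).
Steps 6,7: B(x = y) vs C(y = y * -1). RACE on y (R-W).
First conflict at steps 1,2.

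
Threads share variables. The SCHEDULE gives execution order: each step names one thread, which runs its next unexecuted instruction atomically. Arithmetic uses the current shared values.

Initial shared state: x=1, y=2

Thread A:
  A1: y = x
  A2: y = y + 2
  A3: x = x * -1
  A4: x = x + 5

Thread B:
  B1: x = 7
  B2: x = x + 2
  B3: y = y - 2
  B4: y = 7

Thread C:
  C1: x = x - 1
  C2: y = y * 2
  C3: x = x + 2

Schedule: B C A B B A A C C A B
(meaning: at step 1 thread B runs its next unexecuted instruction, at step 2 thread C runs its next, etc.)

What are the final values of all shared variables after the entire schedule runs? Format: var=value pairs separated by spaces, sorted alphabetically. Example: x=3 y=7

Step 1: thread B executes B1 (x = 7). Shared: x=7 y=2. PCs: A@0 B@1 C@0
Step 2: thread C executes C1 (x = x - 1). Shared: x=6 y=2. PCs: A@0 B@1 C@1
Step 3: thread A executes A1 (y = x). Shared: x=6 y=6. PCs: A@1 B@1 C@1
Step 4: thread B executes B2 (x = x + 2). Shared: x=8 y=6. PCs: A@1 B@2 C@1
Step 5: thread B executes B3 (y = y - 2). Shared: x=8 y=4. PCs: A@1 B@3 C@1
Step 6: thread A executes A2 (y = y + 2). Shared: x=8 y=6. PCs: A@2 B@3 C@1
Step 7: thread A executes A3 (x = x * -1). Shared: x=-8 y=6. PCs: A@3 B@3 C@1
Step 8: thread C executes C2 (y = y * 2). Shared: x=-8 y=12. PCs: A@3 B@3 C@2
Step 9: thread C executes C3 (x = x + 2). Shared: x=-6 y=12. PCs: A@3 B@3 C@3
Step 10: thread A executes A4 (x = x + 5). Shared: x=-1 y=12. PCs: A@4 B@3 C@3
Step 11: thread B executes B4 (y = 7). Shared: x=-1 y=7. PCs: A@4 B@4 C@3

Answer: x=-1 y=7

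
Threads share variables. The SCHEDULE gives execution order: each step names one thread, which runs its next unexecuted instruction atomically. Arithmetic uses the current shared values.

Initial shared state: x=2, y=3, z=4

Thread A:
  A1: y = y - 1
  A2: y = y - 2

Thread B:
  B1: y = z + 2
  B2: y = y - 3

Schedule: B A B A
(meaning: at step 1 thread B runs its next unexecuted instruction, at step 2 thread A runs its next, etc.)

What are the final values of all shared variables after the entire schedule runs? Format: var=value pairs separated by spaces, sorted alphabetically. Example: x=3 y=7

Step 1: thread B executes B1 (y = z + 2). Shared: x=2 y=6 z=4. PCs: A@0 B@1
Step 2: thread A executes A1 (y = y - 1). Shared: x=2 y=5 z=4. PCs: A@1 B@1
Step 3: thread B executes B2 (y = y - 3). Shared: x=2 y=2 z=4. PCs: A@1 B@2
Step 4: thread A executes A2 (y = y - 2). Shared: x=2 y=0 z=4. PCs: A@2 B@2

Answer: x=2 y=0 z=4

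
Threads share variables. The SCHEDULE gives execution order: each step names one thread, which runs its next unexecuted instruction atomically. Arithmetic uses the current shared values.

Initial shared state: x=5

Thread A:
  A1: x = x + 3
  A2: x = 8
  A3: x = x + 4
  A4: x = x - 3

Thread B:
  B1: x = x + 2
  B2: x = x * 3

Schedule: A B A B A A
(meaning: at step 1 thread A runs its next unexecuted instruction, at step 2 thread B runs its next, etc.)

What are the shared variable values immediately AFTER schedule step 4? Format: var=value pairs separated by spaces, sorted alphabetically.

Step 1: thread A executes A1 (x = x + 3). Shared: x=8. PCs: A@1 B@0
Step 2: thread B executes B1 (x = x + 2). Shared: x=10. PCs: A@1 B@1
Step 3: thread A executes A2 (x = 8). Shared: x=8. PCs: A@2 B@1
Step 4: thread B executes B2 (x = x * 3). Shared: x=24. PCs: A@2 B@2

Answer: x=24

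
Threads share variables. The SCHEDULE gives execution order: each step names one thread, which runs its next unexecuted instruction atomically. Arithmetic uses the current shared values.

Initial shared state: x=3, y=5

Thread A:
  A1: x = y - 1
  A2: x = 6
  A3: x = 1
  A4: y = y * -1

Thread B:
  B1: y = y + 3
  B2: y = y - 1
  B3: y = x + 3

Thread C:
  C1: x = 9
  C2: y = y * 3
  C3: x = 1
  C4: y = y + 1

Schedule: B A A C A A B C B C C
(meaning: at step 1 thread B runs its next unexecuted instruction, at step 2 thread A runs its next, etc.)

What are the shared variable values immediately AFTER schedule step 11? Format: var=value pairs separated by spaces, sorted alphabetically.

Step 1: thread B executes B1 (y = y + 3). Shared: x=3 y=8. PCs: A@0 B@1 C@0
Step 2: thread A executes A1 (x = y - 1). Shared: x=7 y=8. PCs: A@1 B@1 C@0
Step 3: thread A executes A2 (x = 6). Shared: x=6 y=8. PCs: A@2 B@1 C@0
Step 4: thread C executes C1 (x = 9). Shared: x=9 y=8. PCs: A@2 B@1 C@1
Step 5: thread A executes A3 (x = 1). Shared: x=1 y=8. PCs: A@3 B@1 C@1
Step 6: thread A executes A4 (y = y * -1). Shared: x=1 y=-8. PCs: A@4 B@1 C@1
Step 7: thread B executes B2 (y = y - 1). Shared: x=1 y=-9. PCs: A@4 B@2 C@1
Step 8: thread C executes C2 (y = y * 3). Shared: x=1 y=-27. PCs: A@4 B@2 C@2
Step 9: thread B executes B3 (y = x + 3). Shared: x=1 y=4. PCs: A@4 B@3 C@2
Step 10: thread C executes C3 (x = 1). Shared: x=1 y=4. PCs: A@4 B@3 C@3
Step 11: thread C executes C4 (y = y + 1). Shared: x=1 y=5. PCs: A@4 B@3 C@4

Answer: x=1 y=5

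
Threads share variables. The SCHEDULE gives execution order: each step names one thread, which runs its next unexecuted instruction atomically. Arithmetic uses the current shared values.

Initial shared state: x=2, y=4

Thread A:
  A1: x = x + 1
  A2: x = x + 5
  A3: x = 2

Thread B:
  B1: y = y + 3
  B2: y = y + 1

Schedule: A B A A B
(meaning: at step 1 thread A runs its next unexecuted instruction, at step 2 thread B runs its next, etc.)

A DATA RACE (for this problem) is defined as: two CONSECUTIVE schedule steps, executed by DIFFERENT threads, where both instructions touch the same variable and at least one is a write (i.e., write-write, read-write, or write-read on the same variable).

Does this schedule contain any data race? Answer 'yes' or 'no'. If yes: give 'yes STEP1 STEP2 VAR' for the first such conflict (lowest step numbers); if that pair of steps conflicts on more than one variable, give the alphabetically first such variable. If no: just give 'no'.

Steps 1,2: A(r=x,w=x) vs B(r=y,w=y). No conflict.
Steps 2,3: B(r=y,w=y) vs A(r=x,w=x). No conflict.
Steps 3,4: same thread (A). No race.
Steps 4,5: A(r=-,w=x) vs B(r=y,w=y). No conflict.

Answer: no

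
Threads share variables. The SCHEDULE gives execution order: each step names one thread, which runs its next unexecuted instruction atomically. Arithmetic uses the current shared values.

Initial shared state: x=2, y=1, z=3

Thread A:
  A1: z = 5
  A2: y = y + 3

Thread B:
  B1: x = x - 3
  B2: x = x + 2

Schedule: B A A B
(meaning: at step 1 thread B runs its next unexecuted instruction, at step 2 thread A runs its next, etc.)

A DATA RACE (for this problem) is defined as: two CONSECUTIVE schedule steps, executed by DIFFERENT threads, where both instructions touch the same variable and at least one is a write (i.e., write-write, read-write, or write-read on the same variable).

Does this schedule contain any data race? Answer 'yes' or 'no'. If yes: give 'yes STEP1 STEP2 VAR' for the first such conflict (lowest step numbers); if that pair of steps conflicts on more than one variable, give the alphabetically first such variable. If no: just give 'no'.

Answer: no

Derivation:
Steps 1,2: B(r=x,w=x) vs A(r=-,w=z). No conflict.
Steps 2,3: same thread (A). No race.
Steps 3,4: A(r=y,w=y) vs B(r=x,w=x). No conflict.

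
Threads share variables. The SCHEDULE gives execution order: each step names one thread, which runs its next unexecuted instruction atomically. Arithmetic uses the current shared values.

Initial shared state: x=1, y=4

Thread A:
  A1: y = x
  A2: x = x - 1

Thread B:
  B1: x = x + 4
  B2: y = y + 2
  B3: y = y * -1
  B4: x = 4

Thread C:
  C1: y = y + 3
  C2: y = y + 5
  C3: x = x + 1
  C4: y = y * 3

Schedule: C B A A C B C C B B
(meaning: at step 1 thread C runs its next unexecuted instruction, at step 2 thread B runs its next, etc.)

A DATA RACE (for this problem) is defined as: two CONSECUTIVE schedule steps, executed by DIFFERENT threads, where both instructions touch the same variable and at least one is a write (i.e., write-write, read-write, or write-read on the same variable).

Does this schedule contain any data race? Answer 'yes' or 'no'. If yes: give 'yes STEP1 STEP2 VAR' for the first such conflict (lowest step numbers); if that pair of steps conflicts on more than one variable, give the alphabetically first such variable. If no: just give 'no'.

Steps 1,2: C(r=y,w=y) vs B(r=x,w=x). No conflict.
Steps 2,3: B(x = x + 4) vs A(y = x). RACE on x (W-R).
Steps 3,4: same thread (A). No race.
Steps 4,5: A(r=x,w=x) vs C(r=y,w=y). No conflict.
Steps 5,6: C(y = y + 5) vs B(y = y + 2). RACE on y (W-W).
Steps 6,7: B(r=y,w=y) vs C(r=x,w=x). No conflict.
Steps 7,8: same thread (C). No race.
Steps 8,9: C(y = y * 3) vs B(y = y * -1). RACE on y (W-W).
Steps 9,10: same thread (B). No race.
First conflict at steps 2,3.

Answer: yes 2 3 x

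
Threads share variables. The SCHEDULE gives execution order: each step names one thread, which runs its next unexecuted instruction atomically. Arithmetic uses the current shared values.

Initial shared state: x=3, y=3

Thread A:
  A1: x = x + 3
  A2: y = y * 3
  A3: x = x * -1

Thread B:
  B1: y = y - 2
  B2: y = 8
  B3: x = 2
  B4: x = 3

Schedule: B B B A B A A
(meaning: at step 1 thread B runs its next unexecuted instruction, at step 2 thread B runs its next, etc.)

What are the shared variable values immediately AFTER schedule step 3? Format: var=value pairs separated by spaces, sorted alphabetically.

Answer: x=2 y=8

Derivation:
Step 1: thread B executes B1 (y = y - 2). Shared: x=3 y=1. PCs: A@0 B@1
Step 2: thread B executes B2 (y = 8). Shared: x=3 y=8. PCs: A@0 B@2
Step 3: thread B executes B3 (x = 2). Shared: x=2 y=8. PCs: A@0 B@3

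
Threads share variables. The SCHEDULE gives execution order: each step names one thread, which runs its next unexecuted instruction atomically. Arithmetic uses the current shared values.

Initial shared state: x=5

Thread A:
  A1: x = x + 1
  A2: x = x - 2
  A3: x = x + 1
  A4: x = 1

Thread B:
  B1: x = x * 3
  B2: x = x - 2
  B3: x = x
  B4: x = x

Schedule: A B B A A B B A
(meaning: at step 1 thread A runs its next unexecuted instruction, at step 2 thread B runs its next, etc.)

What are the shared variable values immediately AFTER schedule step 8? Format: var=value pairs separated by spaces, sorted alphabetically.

Answer: x=1

Derivation:
Step 1: thread A executes A1 (x = x + 1). Shared: x=6. PCs: A@1 B@0
Step 2: thread B executes B1 (x = x * 3). Shared: x=18. PCs: A@1 B@1
Step 3: thread B executes B2 (x = x - 2). Shared: x=16. PCs: A@1 B@2
Step 4: thread A executes A2 (x = x - 2). Shared: x=14. PCs: A@2 B@2
Step 5: thread A executes A3 (x = x + 1). Shared: x=15. PCs: A@3 B@2
Step 6: thread B executes B3 (x = x). Shared: x=15. PCs: A@3 B@3
Step 7: thread B executes B4 (x = x). Shared: x=15. PCs: A@3 B@4
Step 8: thread A executes A4 (x = 1). Shared: x=1. PCs: A@4 B@4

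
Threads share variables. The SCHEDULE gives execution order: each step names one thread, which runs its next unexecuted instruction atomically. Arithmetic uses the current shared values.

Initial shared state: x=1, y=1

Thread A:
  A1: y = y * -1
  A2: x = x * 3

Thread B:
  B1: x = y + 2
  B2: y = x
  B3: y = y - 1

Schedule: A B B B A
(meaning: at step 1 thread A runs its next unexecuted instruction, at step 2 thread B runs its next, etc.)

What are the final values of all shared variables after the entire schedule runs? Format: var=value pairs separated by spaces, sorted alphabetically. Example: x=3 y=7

Answer: x=3 y=0

Derivation:
Step 1: thread A executes A1 (y = y * -1). Shared: x=1 y=-1. PCs: A@1 B@0
Step 2: thread B executes B1 (x = y + 2). Shared: x=1 y=-1. PCs: A@1 B@1
Step 3: thread B executes B2 (y = x). Shared: x=1 y=1. PCs: A@1 B@2
Step 4: thread B executes B3 (y = y - 1). Shared: x=1 y=0. PCs: A@1 B@3
Step 5: thread A executes A2 (x = x * 3). Shared: x=3 y=0. PCs: A@2 B@3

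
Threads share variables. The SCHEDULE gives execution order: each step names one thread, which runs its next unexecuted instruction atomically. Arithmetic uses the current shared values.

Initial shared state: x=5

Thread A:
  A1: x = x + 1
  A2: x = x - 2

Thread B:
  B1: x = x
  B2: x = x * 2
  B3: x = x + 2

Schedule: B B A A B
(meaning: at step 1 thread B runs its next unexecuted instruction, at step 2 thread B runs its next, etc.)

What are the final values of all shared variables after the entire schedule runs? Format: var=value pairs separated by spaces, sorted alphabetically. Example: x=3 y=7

Answer: x=11

Derivation:
Step 1: thread B executes B1 (x = x). Shared: x=5. PCs: A@0 B@1
Step 2: thread B executes B2 (x = x * 2). Shared: x=10. PCs: A@0 B@2
Step 3: thread A executes A1 (x = x + 1). Shared: x=11. PCs: A@1 B@2
Step 4: thread A executes A2 (x = x - 2). Shared: x=9. PCs: A@2 B@2
Step 5: thread B executes B3 (x = x + 2). Shared: x=11. PCs: A@2 B@3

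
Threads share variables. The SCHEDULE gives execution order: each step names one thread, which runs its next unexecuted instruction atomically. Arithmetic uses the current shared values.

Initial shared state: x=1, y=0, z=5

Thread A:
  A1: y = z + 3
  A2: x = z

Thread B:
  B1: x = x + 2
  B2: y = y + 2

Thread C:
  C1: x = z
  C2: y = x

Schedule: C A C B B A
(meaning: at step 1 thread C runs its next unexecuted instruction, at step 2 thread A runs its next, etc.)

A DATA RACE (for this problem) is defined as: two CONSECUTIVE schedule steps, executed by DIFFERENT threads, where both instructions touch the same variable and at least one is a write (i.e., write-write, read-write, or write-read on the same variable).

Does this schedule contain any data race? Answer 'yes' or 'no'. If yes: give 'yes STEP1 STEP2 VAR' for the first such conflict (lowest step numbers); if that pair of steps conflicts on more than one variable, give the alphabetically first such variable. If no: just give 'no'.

Steps 1,2: C(r=z,w=x) vs A(r=z,w=y). No conflict.
Steps 2,3: A(y = z + 3) vs C(y = x). RACE on y (W-W).
Steps 3,4: C(y = x) vs B(x = x + 2). RACE on x (R-W).
Steps 4,5: same thread (B). No race.
Steps 5,6: B(r=y,w=y) vs A(r=z,w=x). No conflict.
First conflict at steps 2,3.

Answer: yes 2 3 y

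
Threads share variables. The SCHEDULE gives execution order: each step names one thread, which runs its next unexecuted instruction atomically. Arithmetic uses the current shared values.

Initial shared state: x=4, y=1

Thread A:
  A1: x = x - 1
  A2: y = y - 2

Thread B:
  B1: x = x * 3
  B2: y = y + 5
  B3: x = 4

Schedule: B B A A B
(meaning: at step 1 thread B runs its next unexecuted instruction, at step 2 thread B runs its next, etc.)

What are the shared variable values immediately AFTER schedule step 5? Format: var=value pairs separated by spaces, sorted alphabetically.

Step 1: thread B executes B1 (x = x * 3). Shared: x=12 y=1. PCs: A@0 B@1
Step 2: thread B executes B2 (y = y + 5). Shared: x=12 y=6. PCs: A@0 B@2
Step 3: thread A executes A1 (x = x - 1). Shared: x=11 y=6. PCs: A@1 B@2
Step 4: thread A executes A2 (y = y - 2). Shared: x=11 y=4. PCs: A@2 B@2
Step 5: thread B executes B3 (x = 4). Shared: x=4 y=4. PCs: A@2 B@3

Answer: x=4 y=4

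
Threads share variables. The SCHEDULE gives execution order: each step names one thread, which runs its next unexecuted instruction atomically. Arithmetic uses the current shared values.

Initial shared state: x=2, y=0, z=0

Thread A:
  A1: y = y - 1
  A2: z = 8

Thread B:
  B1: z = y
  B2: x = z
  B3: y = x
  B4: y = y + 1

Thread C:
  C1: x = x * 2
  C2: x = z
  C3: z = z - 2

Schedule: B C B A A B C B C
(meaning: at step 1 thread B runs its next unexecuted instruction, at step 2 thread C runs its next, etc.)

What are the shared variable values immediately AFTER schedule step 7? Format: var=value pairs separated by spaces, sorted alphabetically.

Answer: x=8 y=0 z=8

Derivation:
Step 1: thread B executes B1 (z = y). Shared: x=2 y=0 z=0. PCs: A@0 B@1 C@0
Step 2: thread C executes C1 (x = x * 2). Shared: x=4 y=0 z=0. PCs: A@0 B@1 C@1
Step 3: thread B executes B2 (x = z). Shared: x=0 y=0 z=0. PCs: A@0 B@2 C@1
Step 4: thread A executes A1 (y = y - 1). Shared: x=0 y=-1 z=0. PCs: A@1 B@2 C@1
Step 5: thread A executes A2 (z = 8). Shared: x=0 y=-1 z=8. PCs: A@2 B@2 C@1
Step 6: thread B executes B3 (y = x). Shared: x=0 y=0 z=8. PCs: A@2 B@3 C@1
Step 7: thread C executes C2 (x = z). Shared: x=8 y=0 z=8. PCs: A@2 B@3 C@2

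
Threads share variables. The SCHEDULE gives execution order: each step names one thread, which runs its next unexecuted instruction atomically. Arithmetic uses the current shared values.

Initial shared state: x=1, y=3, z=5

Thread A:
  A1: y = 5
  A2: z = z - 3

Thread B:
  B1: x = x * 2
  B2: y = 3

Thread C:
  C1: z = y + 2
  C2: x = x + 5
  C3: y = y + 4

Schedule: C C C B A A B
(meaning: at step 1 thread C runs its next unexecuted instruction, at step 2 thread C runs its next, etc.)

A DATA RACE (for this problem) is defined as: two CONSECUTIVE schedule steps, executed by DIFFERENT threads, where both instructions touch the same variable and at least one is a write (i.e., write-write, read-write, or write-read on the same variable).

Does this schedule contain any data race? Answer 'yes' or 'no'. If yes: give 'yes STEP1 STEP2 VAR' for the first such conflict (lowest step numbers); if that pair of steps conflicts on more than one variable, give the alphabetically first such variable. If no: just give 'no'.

Steps 1,2: same thread (C). No race.
Steps 2,3: same thread (C). No race.
Steps 3,4: C(r=y,w=y) vs B(r=x,w=x). No conflict.
Steps 4,5: B(r=x,w=x) vs A(r=-,w=y). No conflict.
Steps 5,6: same thread (A). No race.
Steps 6,7: A(r=z,w=z) vs B(r=-,w=y). No conflict.

Answer: no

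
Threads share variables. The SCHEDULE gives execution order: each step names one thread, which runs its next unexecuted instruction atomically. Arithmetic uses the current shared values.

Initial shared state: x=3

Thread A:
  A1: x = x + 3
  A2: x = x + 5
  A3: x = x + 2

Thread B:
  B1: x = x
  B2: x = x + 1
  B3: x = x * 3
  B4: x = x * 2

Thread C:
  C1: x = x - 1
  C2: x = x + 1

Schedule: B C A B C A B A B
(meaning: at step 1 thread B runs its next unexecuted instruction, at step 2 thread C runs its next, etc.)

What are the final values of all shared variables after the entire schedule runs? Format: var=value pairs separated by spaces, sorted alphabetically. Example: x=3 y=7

Answer: x=76

Derivation:
Step 1: thread B executes B1 (x = x). Shared: x=3. PCs: A@0 B@1 C@0
Step 2: thread C executes C1 (x = x - 1). Shared: x=2. PCs: A@0 B@1 C@1
Step 3: thread A executes A1 (x = x + 3). Shared: x=5. PCs: A@1 B@1 C@1
Step 4: thread B executes B2 (x = x + 1). Shared: x=6. PCs: A@1 B@2 C@1
Step 5: thread C executes C2 (x = x + 1). Shared: x=7. PCs: A@1 B@2 C@2
Step 6: thread A executes A2 (x = x + 5). Shared: x=12. PCs: A@2 B@2 C@2
Step 7: thread B executes B3 (x = x * 3). Shared: x=36. PCs: A@2 B@3 C@2
Step 8: thread A executes A3 (x = x + 2). Shared: x=38. PCs: A@3 B@3 C@2
Step 9: thread B executes B4 (x = x * 2). Shared: x=76. PCs: A@3 B@4 C@2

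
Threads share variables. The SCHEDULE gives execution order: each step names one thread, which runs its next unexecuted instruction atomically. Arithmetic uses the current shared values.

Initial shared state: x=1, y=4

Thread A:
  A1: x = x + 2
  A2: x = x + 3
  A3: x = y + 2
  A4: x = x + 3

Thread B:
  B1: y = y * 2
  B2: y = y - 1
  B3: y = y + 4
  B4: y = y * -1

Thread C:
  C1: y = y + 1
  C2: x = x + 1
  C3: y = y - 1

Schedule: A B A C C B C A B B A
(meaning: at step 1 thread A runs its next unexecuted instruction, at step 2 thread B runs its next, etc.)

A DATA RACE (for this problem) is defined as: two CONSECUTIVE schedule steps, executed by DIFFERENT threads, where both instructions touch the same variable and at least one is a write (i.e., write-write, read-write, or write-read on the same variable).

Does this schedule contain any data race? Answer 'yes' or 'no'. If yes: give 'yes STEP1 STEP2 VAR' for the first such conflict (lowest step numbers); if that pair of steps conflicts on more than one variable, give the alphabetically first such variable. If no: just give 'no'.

Answer: yes 6 7 y

Derivation:
Steps 1,2: A(r=x,w=x) vs B(r=y,w=y). No conflict.
Steps 2,3: B(r=y,w=y) vs A(r=x,w=x). No conflict.
Steps 3,4: A(r=x,w=x) vs C(r=y,w=y). No conflict.
Steps 4,5: same thread (C). No race.
Steps 5,6: C(r=x,w=x) vs B(r=y,w=y). No conflict.
Steps 6,7: B(y = y - 1) vs C(y = y - 1). RACE on y (W-W).
Steps 7,8: C(y = y - 1) vs A(x = y + 2). RACE on y (W-R).
Steps 8,9: A(x = y + 2) vs B(y = y + 4). RACE on y (R-W).
Steps 9,10: same thread (B). No race.
Steps 10,11: B(r=y,w=y) vs A(r=x,w=x). No conflict.
First conflict at steps 6,7.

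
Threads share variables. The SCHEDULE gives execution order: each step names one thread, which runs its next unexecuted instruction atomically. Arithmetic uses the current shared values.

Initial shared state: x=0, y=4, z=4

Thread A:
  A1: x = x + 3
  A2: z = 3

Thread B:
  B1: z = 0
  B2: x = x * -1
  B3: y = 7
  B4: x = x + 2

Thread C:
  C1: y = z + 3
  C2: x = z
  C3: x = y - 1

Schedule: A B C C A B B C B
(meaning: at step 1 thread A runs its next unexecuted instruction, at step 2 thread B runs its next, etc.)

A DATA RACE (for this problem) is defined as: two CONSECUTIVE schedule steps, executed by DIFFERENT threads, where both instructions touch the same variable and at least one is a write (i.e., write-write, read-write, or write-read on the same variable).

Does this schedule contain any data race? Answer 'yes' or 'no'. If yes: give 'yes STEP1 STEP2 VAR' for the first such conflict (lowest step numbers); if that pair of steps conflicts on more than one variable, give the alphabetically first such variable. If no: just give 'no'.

Steps 1,2: A(r=x,w=x) vs B(r=-,w=z). No conflict.
Steps 2,3: B(z = 0) vs C(y = z + 3). RACE on z (W-R).
Steps 3,4: same thread (C). No race.
Steps 4,5: C(x = z) vs A(z = 3). RACE on z (R-W).
Steps 5,6: A(r=-,w=z) vs B(r=x,w=x). No conflict.
Steps 6,7: same thread (B). No race.
Steps 7,8: B(y = 7) vs C(x = y - 1). RACE on y (W-R).
Steps 8,9: C(x = y - 1) vs B(x = x + 2). RACE on x (W-W).
First conflict at steps 2,3.

Answer: yes 2 3 z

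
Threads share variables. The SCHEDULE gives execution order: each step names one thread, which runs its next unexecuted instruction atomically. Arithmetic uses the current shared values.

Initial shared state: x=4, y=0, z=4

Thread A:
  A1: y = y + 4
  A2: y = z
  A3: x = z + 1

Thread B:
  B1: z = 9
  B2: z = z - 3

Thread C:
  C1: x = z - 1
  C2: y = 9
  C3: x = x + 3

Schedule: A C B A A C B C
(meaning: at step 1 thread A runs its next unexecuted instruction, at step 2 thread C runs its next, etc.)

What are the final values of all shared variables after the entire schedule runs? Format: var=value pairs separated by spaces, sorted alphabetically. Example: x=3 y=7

Step 1: thread A executes A1 (y = y + 4). Shared: x=4 y=4 z=4. PCs: A@1 B@0 C@0
Step 2: thread C executes C1 (x = z - 1). Shared: x=3 y=4 z=4. PCs: A@1 B@0 C@1
Step 3: thread B executes B1 (z = 9). Shared: x=3 y=4 z=9. PCs: A@1 B@1 C@1
Step 4: thread A executes A2 (y = z). Shared: x=3 y=9 z=9. PCs: A@2 B@1 C@1
Step 5: thread A executes A3 (x = z + 1). Shared: x=10 y=9 z=9. PCs: A@3 B@1 C@1
Step 6: thread C executes C2 (y = 9). Shared: x=10 y=9 z=9. PCs: A@3 B@1 C@2
Step 7: thread B executes B2 (z = z - 3). Shared: x=10 y=9 z=6. PCs: A@3 B@2 C@2
Step 8: thread C executes C3 (x = x + 3). Shared: x=13 y=9 z=6. PCs: A@3 B@2 C@3

Answer: x=13 y=9 z=6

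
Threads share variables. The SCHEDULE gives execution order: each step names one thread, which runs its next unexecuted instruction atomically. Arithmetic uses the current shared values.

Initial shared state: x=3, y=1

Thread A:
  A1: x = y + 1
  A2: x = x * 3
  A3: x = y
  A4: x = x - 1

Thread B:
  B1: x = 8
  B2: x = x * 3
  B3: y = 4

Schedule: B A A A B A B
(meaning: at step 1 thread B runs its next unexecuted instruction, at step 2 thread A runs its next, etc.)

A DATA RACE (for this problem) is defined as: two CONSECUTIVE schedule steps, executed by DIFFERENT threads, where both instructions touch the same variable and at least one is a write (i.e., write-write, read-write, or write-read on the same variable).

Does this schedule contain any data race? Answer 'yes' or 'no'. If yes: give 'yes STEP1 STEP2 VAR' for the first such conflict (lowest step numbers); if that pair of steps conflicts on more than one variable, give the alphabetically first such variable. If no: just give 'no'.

Steps 1,2: B(x = 8) vs A(x = y + 1). RACE on x (W-W).
Steps 2,3: same thread (A). No race.
Steps 3,4: same thread (A). No race.
Steps 4,5: A(x = y) vs B(x = x * 3). RACE on x (W-W).
Steps 5,6: B(x = x * 3) vs A(x = x - 1). RACE on x (W-W).
Steps 6,7: A(r=x,w=x) vs B(r=-,w=y). No conflict.
First conflict at steps 1,2.

Answer: yes 1 2 x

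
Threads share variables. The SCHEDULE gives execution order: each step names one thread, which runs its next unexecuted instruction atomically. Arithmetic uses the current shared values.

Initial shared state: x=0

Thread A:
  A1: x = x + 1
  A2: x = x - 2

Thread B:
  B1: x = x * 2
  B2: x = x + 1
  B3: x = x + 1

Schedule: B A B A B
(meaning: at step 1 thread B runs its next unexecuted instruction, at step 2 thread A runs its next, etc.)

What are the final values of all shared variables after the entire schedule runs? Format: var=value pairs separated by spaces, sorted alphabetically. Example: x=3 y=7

Step 1: thread B executes B1 (x = x * 2). Shared: x=0. PCs: A@0 B@1
Step 2: thread A executes A1 (x = x + 1). Shared: x=1. PCs: A@1 B@1
Step 3: thread B executes B2 (x = x + 1). Shared: x=2. PCs: A@1 B@2
Step 4: thread A executes A2 (x = x - 2). Shared: x=0. PCs: A@2 B@2
Step 5: thread B executes B3 (x = x + 1). Shared: x=1. PCs: A@2 B@3

Answer: x=1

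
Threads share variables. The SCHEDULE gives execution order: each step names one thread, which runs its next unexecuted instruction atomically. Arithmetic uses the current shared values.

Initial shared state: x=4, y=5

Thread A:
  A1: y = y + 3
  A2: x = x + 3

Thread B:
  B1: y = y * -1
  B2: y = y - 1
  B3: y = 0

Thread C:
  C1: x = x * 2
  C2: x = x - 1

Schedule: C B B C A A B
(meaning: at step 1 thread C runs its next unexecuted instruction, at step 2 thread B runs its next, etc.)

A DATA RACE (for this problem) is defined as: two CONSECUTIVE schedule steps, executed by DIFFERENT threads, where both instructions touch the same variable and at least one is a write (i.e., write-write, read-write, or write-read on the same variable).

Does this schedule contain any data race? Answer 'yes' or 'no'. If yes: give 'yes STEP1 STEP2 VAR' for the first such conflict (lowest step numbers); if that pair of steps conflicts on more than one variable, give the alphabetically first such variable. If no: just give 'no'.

Answer: no

Derivation:
Steps 1,2: C(r=x,w=x) vs B(r=y,w=y). No conflict.
Steps 2,3: same thread (B). No race.
Steps 3,4: B(r=y,w=y) vs C(r=x,w=x). No conflict.
Steps 4,5: C(r=x,w=x) vs A(r=y,w=y). No conflict.
Steps 5,6: same thread (A). No race.
Steps 6,7: A(r=x,w=x) vs B(r=-,w=y). No conflict.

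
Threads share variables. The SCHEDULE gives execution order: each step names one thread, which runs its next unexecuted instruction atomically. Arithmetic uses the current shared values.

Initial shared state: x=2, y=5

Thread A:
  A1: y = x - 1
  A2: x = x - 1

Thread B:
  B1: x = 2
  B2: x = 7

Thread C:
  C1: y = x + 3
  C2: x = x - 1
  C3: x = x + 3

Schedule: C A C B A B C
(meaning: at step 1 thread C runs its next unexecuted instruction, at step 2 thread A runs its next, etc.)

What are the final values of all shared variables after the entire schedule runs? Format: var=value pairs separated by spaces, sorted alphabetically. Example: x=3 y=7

Step 1: thread C executes C1 (y = x + 3). Shared: x=2 y=5. PCs: A@0 B@0 C@1
Step 2: thread A executes A1 (y = x - 1). Shared: x=2 y=1. PCs: A@1 B@0 C@1
Step 3: thread C executes C2 (x = x - 1). Shared: x=1 y=1. PCs: A@1 B@0 C@2
Step 4: thread B executes B1 (x = 2). Shared: x=2 y=1. PCs: A@1 B@1 C@2
Step 5: thread A executes A2 (x = x - 1). Shared: x=1 y=1. PCs: A@2 B@1 C@2
Step 6: thread B executes B2 (x = 7). Shared: x=7 y=1. PCs: A@2 B@2 C@2
Step 7: thread C executes C3 (x = x + 3). Shared: x=10 y=1. PCs: A@2 B@2 C@3

Answer: x=10 y=1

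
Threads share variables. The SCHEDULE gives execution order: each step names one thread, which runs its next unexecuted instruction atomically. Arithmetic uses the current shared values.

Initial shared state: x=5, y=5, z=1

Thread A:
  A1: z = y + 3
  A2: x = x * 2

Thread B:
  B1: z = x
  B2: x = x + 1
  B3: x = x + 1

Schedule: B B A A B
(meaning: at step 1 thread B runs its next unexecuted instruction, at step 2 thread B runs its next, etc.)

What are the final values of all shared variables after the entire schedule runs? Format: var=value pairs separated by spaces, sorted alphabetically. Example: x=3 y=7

Answer: x=13 y=5 z=8

Derivation:
Step 1: thread B executes B1 (z = x). Shared: x=5 y=5 z=5. PCs: A@0 B@1
Step 2: thread B executes B2 (x = x + 1). Shared: x=6 y=5 z=5. PCs: A@0 B@2
Step 3: thread A executes A1 (z = y + 3). Shared: x=6 y=5 z=8. PCs: A@1 B@2
Step 4: thread A executes A2 (x = x * 2). Shared: x=12 y=5 z=8. PCs: A@2 B@2
Step 5: thread B executes B3 (x = x + 1). Shared: x=13 y=5 z=8. PCs: A@2 B@3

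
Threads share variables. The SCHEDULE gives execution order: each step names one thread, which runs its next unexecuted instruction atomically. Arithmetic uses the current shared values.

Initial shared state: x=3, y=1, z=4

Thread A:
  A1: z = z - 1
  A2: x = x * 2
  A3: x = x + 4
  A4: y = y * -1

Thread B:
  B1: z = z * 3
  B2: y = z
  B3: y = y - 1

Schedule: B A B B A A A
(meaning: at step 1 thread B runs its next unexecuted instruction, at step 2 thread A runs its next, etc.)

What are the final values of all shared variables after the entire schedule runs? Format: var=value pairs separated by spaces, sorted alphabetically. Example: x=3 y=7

Step 1: thread B executes B1 (z = z * 3). Shared: x=3 y=1 z=12. PCs: A@0 B@1
Step 2: thread A executes A1 (z = z - 1). Shared: x=3 y=1 z=11. PCs: A@1 B@1
Step 3: thread B executes B2 (y = z). Shared: x=3 y=11 z=11. PCs: A@1 B@2
Step 4: thread B executes B3 (y = y - 1). Shared: x=3 y=10 z=11. PCs: A@1 B@3
Step 5: thread A executes A2 (x = x * 2). Shared: x=6 y=10 z=11. PCs: A@2 B@3
Step 6: thread A executes A3 (x = x + 4). Shared: x=10 y=10 z=11. PCs: A@3 B@3
Step 7: thread A executes A4 (y = y * -1). Shared: x=10 y=-10 z=11. PCs: A@4 B@3

Answer: x=10 y=-10 z=11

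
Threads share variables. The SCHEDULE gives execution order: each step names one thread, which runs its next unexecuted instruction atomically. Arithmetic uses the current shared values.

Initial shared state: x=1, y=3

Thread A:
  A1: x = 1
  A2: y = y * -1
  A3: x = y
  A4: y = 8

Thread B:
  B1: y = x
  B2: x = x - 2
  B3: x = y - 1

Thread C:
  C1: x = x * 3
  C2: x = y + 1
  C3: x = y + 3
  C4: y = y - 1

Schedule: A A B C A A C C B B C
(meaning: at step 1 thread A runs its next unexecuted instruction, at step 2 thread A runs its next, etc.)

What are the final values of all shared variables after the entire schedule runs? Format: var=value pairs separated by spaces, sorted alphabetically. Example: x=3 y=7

Step 1: thread A executes A1 (x = 1). Shared: x=1 y=3. PCs: A@1 B@0 C@0
Step 2: thread A executes A2 (y = y * -1). Shared: x=1 y=-3. PCs: A@2 B@0 C@0
Step 3: thread B executes B1 (y = x). Shared: x=1 y=1. PCs: A@2 B@1 C@0
Step 4: thread C executes C1 (x = x * 3). Shared: x=3 y=1. PCs: A@2 B@1 C@1
Step 5: thread A executes A3 (x = y). Shared: x=1 y=1. PCs: A@3 B@1 C@1
Step 6: thread A executes A4 (y = 8). Shared: x=1 y=8. PCs: A@4 B@1 C@1
Step 7: thread C executes C2 (x = y + 1). Shared: x=9 y=8. PCs: A@4 B@1 C@2
Step 8: thread C executes C3 (x = y + 3). Shared: x=11 y=8. PCs: A@4 B@1 C@3
Step 9: thread B executes B2 (x = x - 2). Shared: x=9 y=8. PCs: A@4 B@2 C@3
Step 10: thread B executes B3 (x = y - 1). Shared: x=7 y=8. PCs: A@4 B@3 C@3
Step 11: thread C executes C4 (y = y - 1). Shared: x=7 y=7. PCs: A@4 B@3 C@4

Answer: x=7 y=7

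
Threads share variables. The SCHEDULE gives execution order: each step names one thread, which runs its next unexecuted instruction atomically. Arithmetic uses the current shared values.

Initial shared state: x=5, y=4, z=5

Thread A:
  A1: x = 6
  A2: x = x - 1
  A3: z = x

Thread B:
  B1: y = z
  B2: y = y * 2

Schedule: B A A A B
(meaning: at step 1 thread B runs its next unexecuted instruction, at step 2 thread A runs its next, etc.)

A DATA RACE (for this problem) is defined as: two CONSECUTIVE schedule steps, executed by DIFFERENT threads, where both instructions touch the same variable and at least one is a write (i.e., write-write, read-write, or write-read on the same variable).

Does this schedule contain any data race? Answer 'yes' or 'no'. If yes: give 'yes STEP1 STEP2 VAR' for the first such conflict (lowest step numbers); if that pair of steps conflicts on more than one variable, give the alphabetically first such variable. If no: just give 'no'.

Steps 1,2: B(r=z,w=y) vs A(r=-,w=x). No conflict.
Steps 2,3: same thread (A). No race.
Steps 3,4: same thread (A). No race.
Steps 4,5: A(r=x,w=z) vs B(r=y,w=y). No conflict.

Answer: no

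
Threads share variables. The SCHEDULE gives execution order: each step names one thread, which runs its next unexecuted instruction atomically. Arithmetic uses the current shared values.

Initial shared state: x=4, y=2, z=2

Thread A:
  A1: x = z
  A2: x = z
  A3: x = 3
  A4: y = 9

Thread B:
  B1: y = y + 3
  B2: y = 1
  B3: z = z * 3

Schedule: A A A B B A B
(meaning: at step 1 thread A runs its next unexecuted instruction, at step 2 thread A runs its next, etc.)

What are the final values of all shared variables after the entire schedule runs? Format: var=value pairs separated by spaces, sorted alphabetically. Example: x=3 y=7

Step 1: thread A executes A1 (x = z). Shared: x=2 y=2 z=2. PCs: A@1 B@0
Step 2: thread A executes A2 (x = z). Shared: x=2 y=2 z=2. PCs: A@2 B@0
Step 3: thread A executes A3 (x = 3). Shared: x=3 y=2 z=2. PCs: A@3 B@0
Step 4: thread B executes B1 (y = y + 3). Shared: x=3 y=5 z=2. PCs: A@3 B@1
Step 5: thread B executes B2 (y = 1). Shared: x=3 y=1 z=2. PCs: A@3 B@2
Step 6: thread A executes A4 (y = 9). Shared: x=3 y=9 z=2. PCs: A@4 B@2
Step 7: thread B executes B3 (z = z * 3). Shared: x=3 y=9 z=6. PCs: A@4 B@3

Answer: x=3 y=9 z=6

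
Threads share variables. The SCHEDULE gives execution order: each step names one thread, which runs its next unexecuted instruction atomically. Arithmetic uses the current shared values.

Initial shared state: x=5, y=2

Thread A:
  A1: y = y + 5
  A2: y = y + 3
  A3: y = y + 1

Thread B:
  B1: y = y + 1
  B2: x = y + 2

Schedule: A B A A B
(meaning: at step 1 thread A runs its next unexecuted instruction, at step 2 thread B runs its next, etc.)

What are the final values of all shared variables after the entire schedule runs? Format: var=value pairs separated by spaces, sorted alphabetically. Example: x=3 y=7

Step 1: thread A executes A1 (y = y + 5). Shared: x=5 y=7. PCs: A@1 B@0
Step 2: thread B executes B1 (y = y + 1). Shared: x=5 y=8. PCs: A@1 B@1
Step 3: thread A executes A2 (y = y + 3). Shared: x=5 y=11. PCs: A@2 B@1
Step 4: thread A executes A3 (y = y + 1). Shared: x=5 y=12. PCs: A@3 B@1
Step 5: thread B executes B2 (x = y + 2). Shared: x=14 y=12. PCs: A@3 B@2

Answer: x=14 y=12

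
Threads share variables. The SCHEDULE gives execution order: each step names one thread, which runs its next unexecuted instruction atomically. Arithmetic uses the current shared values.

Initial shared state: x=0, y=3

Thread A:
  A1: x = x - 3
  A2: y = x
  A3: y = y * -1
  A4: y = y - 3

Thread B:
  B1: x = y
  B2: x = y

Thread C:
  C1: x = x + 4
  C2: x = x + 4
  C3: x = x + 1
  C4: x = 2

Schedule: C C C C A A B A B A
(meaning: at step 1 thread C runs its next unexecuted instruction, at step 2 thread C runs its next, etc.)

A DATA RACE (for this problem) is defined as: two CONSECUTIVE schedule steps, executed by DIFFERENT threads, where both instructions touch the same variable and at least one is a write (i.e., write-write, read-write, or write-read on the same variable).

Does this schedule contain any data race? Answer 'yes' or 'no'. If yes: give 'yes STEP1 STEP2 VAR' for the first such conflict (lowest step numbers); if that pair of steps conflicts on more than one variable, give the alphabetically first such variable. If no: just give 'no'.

Steps 1,2: same thread (C). No race.
Steps 2,3: same thread (C). No race.
Steps 3,4: same thread (C). No race.
Steps 4,5: C(x = 2) vs A(x = x - 3). RACE on x (W-W).
Steps 5,6: same thread (A). No race.
Steps 6,7: A(y = x) vs B(x = y). RACE on x (R-W), y (W-R). Multiple vars; alphabetically first is x.
Steps 7,8: B(x = y) vs A(y = y * -1). RACE on y (R-W).
Steps 8,9: A(y = y * -1) vs B(x = y). RACE on y (W-R).
Steps 9,10: B(x = y) vs A(y = y - 3). RACE on y (R-W).
First conflict at steps 4,5.

Answer: yes 4 5 x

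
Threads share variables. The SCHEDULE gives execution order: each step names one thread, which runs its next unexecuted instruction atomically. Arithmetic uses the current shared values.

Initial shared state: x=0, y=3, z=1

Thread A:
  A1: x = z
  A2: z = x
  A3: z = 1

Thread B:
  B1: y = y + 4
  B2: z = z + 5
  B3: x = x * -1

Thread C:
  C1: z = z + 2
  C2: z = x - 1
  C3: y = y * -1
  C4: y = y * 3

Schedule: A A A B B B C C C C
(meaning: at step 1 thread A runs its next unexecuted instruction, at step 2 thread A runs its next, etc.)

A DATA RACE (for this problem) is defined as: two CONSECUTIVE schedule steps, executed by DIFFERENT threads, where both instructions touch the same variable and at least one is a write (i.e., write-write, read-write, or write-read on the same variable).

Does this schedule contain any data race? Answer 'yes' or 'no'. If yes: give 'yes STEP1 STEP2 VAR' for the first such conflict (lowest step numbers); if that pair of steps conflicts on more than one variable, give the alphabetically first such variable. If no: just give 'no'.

Answer: no

Derivation:
Steps 1,2: same thread (A). No race.
Steps 2,3: same thread (A). No race.
Steps 3,4: A(r=-,w=z) vs B(r=y,w=y). No conflict.
Steps 4,5: same thread (B). No race.
Steps 5,6: same thread (B). No race.
Steps 6,7: B(r=x,w=x) vs C(r=z,w=z). No conflict.
Steps 7,8: same thread (C). No race.
Steps 8,9: same thread (C). No race.
Steps 9,10: same thread (C). No race.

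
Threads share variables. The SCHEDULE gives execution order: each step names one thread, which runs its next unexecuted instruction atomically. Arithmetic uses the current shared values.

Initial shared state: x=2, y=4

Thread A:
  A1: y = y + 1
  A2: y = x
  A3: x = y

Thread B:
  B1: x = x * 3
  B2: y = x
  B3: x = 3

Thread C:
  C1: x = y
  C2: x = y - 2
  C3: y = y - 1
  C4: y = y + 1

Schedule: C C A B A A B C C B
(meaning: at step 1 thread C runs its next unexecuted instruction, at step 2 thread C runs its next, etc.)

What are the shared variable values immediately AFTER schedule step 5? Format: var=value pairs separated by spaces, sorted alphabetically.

Step 1: thread C executes C1 (x = y). Shared: x=4 y=4. PCs: A@0 B@0 C@1
Step 2: thread C executes C2 (x = y - 2). Shared: x=2 y=4. PCs: A@0 B@0 C@2
Step 3: thread A executes A1 (y = y + 1). Shared: x=2 y=5. PCs: A@1 B@0 C@2
Step 4: thread B executes B1 (x = x * 3). Shared: x=6 y=5. PCs: A@1 B@1 C@2
Step 5: thread A executes A2 (y = x). Shared: x=6 y=6. PCs: A@2 B@1 C@2

Answer: x=6 y=6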